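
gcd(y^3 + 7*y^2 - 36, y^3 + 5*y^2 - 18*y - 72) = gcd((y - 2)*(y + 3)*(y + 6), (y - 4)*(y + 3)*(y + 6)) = y^2 + 9*y + 18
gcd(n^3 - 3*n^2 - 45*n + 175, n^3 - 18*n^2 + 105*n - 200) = n^2 - 10*n + 25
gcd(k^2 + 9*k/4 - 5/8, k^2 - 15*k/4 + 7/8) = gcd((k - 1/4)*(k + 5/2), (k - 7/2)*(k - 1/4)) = k - 1/4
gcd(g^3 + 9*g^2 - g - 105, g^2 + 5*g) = g + 5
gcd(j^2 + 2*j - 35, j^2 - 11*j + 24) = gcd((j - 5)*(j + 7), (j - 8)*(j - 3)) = 1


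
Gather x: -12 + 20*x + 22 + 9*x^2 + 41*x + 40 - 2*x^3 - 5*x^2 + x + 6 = -2*x^3 + 4*x^2 + 62*x + 56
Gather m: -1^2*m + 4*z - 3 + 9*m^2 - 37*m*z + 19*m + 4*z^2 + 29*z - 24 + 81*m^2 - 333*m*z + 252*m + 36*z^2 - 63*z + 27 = 90*m^2 + m*(270 - 370*z) + 40*z^2 - 30*z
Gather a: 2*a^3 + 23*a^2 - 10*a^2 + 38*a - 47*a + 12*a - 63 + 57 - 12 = 2*a^3 + 13*a^2 + 3*a - 18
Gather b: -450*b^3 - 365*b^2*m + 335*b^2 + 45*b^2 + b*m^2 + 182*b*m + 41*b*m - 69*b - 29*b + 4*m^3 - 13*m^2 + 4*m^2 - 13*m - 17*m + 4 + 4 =-450*b^3 + b^2*(380 - 365*m) + b*(m^2 + 223*m - 98) + 4*m^3 - 9*m^2 - 30*m + 8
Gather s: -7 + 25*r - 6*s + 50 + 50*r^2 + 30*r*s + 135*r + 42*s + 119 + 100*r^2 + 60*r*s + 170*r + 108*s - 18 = 150*r^2 + 330*r + s*(90*r + 144) + 144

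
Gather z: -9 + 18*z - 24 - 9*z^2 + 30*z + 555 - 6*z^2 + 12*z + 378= -15*z^2 + 60*z + 900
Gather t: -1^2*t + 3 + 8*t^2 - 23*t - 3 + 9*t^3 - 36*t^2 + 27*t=9*t^3 - 28*t^2 + 3*t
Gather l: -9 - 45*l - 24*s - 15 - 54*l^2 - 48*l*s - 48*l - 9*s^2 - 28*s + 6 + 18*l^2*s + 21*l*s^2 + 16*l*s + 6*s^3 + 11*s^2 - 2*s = l^2*(18*s - 54) + l*(21*s^2 - 32*s - 93) + 6*s^3 + 2*s^2 - 54*s - 18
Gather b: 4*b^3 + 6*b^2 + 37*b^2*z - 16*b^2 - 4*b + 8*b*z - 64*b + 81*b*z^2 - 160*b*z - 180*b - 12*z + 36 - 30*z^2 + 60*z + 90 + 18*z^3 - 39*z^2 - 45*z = 4*b^3 + b^2*(37*z - 10) + b*(81*z^2 - 152*z - 248) + 18*z^3 - 69*z^2 + 3*z + 126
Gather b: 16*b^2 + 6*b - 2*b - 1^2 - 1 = 16*b^2 + 4*b - 2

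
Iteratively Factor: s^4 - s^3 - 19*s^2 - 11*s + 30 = (s - 1)*(s^3 - 19*s - 30) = (s - 1)*(s + 2)*(s^2 - 2*s - 15) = (s - 5)*(s - 1)*(s + 2)*(s + 3)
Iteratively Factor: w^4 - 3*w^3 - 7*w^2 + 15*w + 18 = (w - 3)*(w^3 - 7*w - 6) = (w - 3)*(w + 1)*(w^2 - w - 6) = (w - 3)^2*(w + 1)*(w + 2)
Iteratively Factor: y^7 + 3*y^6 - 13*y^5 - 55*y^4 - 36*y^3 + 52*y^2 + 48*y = (y + 2)*(y^6 + y^5 - 15*y^4 - 25*y^3 + 14*y^2 + 24*y) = (y + 2)^2*(y^5 - y^4 - 13*y^3 + y^2 + 12*y) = (y - 4)*(y + 2)^2*(y^4 + 3*y^3 - y^2 - 3*y) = (y - 4)*(y - 1)*(y + 2)^2*(y^3 + 4*y^2 + 3*y) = (y - 4)*(y - 1)*(y + 1)*(y + 2)^2*(y^2 + 3*y) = y*(y - 4)*(y - 1)*(y + 1)*(y + 2)^2*(y + 3)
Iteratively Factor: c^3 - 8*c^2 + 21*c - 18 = (c - 3)*(c^2 - 5*c + 6) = (c - 3)*(c - 2)*(c - 3)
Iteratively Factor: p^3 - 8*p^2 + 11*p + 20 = (p - 5)*(p^2 - 3*p - 4) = (p - 5)*(p + 1)*(p - 4)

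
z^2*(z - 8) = z^3 - 8*z^2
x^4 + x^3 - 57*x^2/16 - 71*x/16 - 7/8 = (x - 2)*(x + 1/4)*(x + 1)*(x + 7/4)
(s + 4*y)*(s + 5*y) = s^2 + 9*s*y + 20*y^2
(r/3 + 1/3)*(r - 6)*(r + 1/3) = r^3/3 - 14*r^2/9 - 23*r/9 - 2/3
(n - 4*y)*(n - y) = n^2 - 5*n*y + 4*y^2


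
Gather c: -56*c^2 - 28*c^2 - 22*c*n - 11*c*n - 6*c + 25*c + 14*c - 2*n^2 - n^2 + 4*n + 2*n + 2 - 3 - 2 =-84*c^2 + c*(33 - 33*n) - 3*n^2 + 6*n - 3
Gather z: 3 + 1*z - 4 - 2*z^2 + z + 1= -2*z^2 + 2*z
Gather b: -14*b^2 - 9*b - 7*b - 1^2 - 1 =-14*b^2 - 16*b - 2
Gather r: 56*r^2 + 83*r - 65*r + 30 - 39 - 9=56*r^2 + 18*r - 18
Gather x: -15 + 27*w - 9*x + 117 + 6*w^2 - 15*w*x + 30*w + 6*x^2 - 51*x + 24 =6*w^2 + 57*w + 6*x^2 + x*(-15*w - 60) + 126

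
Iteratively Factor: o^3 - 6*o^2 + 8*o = (o - 2)*(o^2 - 4*o) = o*(o - 2)*(o - 4)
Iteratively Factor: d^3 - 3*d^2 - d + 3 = (d - 1)*(d^2 - 2*d - 3) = (d - 1)*(d + 1)*(d - 3)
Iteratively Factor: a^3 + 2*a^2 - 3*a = (a)*(a^2 + 2*a - 3) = a*(a - 1)*(a + 3)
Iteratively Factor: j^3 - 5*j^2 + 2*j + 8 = (j + 1)*(j^2 - 6*j + 8) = (j - 2)*(j + 1)*(j - 4)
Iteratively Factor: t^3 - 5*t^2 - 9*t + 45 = (t - 3)*(t^2 - 2*t - 15) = (t - 3)*(t + 3)*(t - 5)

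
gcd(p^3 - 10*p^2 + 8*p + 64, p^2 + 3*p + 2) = p + 2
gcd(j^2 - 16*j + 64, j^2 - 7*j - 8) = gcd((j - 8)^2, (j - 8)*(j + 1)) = j - 8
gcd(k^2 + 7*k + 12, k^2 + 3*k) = k + 3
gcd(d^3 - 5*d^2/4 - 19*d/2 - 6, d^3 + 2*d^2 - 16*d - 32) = d^2 - 2*d - 8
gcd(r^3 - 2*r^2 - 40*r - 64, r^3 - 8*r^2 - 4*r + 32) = r^2 - 6*r - 16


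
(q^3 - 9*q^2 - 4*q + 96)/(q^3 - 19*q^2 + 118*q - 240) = (q^2 - q - 12)/(q^2 - 11*q + 30)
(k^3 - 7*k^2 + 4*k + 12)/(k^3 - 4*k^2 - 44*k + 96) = (k^2 - 5*k - 6)/(k^2 - 2*k - 48)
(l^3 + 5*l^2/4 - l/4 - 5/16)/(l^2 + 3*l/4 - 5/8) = l + 1/2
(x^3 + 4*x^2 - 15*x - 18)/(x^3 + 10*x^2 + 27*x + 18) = (x - 3)/(x + 3)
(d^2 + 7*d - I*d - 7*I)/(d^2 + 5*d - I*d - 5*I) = (d + 7)/(d + 5)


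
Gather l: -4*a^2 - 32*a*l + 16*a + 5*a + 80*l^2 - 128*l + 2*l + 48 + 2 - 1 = -4*a^2 + 21*a + 80*l^2 + l*(-32*a - 126) + 49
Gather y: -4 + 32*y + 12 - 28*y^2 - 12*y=-28*y^2 + 20*y + 8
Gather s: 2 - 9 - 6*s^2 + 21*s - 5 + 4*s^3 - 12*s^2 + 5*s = 4*s^3 - 18*s^2 + 26*s - 12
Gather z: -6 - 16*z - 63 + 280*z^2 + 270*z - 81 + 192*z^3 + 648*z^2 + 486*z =192*z^3 + 928*z^2 + 740*z - 150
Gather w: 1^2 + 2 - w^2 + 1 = 4 - w^2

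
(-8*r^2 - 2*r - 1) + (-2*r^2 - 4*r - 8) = -10*r^2 - 6*r - 9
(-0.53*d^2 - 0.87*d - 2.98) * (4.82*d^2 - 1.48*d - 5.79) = -2.5546*d^4 - 3.409*d^3 - 10.0073*d^2 + 9.4477*d + 17.2542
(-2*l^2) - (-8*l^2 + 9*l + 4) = 6*l^2 - 9*l - 4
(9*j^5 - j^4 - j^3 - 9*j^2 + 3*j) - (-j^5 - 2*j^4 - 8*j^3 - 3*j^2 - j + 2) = 10*j^5 + j^4 + 7*j^3 - 6*j^2 + 4*j - 2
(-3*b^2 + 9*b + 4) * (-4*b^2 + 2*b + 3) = 12*b^4 - 42*b^3 - 7*b^2 + 35*b + 12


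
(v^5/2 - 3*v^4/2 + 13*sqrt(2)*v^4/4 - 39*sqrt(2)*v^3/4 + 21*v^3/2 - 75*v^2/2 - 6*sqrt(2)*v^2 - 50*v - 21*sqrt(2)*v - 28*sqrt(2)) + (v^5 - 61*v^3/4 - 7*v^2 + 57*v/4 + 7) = 3*v^5/2 - 3*v^4/2 + 13*sqrt(2)*v^4/4 - 39*sqrt(2)*v^3/4 - 19*v^3/4 - 89*v^2/2 - 6*sqrt(2)*v^2 - 143*v/4 - 21*sqrt(2)*v - 28*sqrt(2) + 7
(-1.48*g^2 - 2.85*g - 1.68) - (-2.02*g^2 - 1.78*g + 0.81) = 0.54*g^2 - 1.07*g - 2.49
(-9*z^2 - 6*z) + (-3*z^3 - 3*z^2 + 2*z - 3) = -3*z^3 - 12*z^2 - 4*z - 3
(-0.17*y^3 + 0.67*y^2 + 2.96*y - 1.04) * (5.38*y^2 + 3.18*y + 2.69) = -0.9146*y^5 + 3.064*y^4 + 17.5981*y^3 + 5.6199*y^2 + 4.6552*y - 2.7976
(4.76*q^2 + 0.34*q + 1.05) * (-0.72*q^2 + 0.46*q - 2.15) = -3.4272*q^4 + 1.9448*q^3 - 10.8336*q^2 - 0.248*q - 2.2575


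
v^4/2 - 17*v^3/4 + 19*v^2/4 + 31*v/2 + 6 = (v/2 + 1/2)*(v - 6)*(v - 4)*(v + 1/2)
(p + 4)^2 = p^2 + 8*p + 16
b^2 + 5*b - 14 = (b - 2)*(b + 7)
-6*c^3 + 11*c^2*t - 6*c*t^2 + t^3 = (-3*c + t)*(-2*c + t)*(-c + t)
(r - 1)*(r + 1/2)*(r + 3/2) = r^3 + r^2 - 5*r/4 - 3/4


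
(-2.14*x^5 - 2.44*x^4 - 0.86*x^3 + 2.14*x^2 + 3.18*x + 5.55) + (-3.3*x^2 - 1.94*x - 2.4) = -2.14*x^5 - 2.44*x^4 - 0.86*x^3 - 1.16*x^2 + 1.24*x + 3.15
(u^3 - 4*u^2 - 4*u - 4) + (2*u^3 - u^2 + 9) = 3*u^3 - 5*u^2 - 4*u + 5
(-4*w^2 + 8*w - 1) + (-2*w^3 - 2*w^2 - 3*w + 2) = -2*w^3 - 6*w^2 + 5*w + 1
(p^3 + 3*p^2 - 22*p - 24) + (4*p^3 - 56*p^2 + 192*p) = 5*p^3 - 53*p^2 + 170*p - 24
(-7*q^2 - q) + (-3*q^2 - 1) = -10*q^2 - q - 1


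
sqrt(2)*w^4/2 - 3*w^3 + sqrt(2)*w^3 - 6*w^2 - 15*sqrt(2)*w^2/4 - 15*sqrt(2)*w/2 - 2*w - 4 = (w + 2)*(w - 4*sqrt(2))*(w + sqrt(2)/2)*(sqrt(2)*w/2 + 1/2)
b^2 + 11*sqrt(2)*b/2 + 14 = (b + 2*sqrt(2))*(b + 7*sqrt(2)/2)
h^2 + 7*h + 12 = (h + 3)*(h + 4)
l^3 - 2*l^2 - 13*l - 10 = (l - 5)*(l + 1)*(l + 2)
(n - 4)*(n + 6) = n^2 + 2*n - 24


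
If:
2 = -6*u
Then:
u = -1/3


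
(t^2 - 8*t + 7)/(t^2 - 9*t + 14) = (t - 1)/(t - 2)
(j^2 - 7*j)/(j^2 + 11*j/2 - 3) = 2*j*(j - 7)/(2*j^2 + 11*j - 6)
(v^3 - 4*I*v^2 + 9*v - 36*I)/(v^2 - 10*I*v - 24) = (v^2 + 9)/(v - 6*I)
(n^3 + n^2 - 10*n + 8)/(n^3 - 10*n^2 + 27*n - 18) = (n^2 + 2*n - 8)/(n^2 - 9*n + 18)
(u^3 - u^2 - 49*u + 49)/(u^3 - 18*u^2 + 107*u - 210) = (u^2 + 6*u - 7)/(u^2 - 11*u + 30)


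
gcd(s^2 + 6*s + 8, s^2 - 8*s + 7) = 1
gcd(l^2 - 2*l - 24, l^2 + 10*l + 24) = l + 4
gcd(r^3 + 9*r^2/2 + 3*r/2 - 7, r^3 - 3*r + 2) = r^2 + r - 2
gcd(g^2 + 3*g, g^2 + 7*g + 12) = g + 3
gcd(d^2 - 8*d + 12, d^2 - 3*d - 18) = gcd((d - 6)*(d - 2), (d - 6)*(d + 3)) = d - 6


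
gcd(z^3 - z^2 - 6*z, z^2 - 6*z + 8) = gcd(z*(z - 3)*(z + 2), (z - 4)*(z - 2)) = 1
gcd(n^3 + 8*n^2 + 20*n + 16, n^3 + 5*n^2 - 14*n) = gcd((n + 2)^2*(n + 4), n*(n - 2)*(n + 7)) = 1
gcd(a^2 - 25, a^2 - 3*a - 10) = a - 5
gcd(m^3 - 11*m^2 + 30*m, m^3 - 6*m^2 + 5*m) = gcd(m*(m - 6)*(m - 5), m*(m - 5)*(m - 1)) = m^2 - 5*m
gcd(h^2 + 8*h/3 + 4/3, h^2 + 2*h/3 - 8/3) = h + 2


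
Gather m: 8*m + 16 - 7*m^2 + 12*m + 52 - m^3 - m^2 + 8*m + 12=-m^3 - 8*m^2 + 28*m + 80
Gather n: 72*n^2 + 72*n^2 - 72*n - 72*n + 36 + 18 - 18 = 144*n^2 - 144*n + 36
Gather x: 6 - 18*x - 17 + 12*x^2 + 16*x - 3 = 12*x^2 - 2*x - 14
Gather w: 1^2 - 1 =0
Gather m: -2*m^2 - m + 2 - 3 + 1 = -2*m^2 - m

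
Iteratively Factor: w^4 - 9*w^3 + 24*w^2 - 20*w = (w - 2)*(w^3 - 7*w^2 + 10*w) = w*(w - 2)*(w^2 - 7*w + 10) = w*(w - 5)*(w - 2)*(w - 2)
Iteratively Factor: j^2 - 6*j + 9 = (j - 3)*(j - 3)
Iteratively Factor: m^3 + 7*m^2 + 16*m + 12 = (m + 2)*(m^2 + 5*m + 6) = (m + 2)^2*(m + 3)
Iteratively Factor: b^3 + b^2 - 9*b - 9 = (b + 3)*(b^2 - 2*b - 3) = (b + 1)*(b + 3)*(b - 3)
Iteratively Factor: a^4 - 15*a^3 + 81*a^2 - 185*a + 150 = (a - 2)*(a^3 - 13*a^2 + 55*a - 75) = (a - 3)*(a - 2)*(a^2 - 10*a + 25) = (a - 5)*(a - 3)*(a - 2)*(a - 5)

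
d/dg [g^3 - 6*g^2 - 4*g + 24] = 3*g^2 - 12*g - 4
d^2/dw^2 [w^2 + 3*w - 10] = 2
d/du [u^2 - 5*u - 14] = 2*u - 5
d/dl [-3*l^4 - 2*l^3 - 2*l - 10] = -12*l^3 - 6*l^2 - 2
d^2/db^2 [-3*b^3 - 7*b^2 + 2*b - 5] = -18*b - 14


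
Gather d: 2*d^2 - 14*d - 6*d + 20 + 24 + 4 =2*d^2 - 20*d + 48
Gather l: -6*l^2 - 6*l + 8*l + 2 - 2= -6*l^2 + 2*l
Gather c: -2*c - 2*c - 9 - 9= -4*c - 18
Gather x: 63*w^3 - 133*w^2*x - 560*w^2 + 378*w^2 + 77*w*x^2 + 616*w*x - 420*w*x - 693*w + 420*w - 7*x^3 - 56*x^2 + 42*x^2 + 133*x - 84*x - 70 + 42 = 63*w^3 - 182*w^2 - 273*w - 7*x^3 + x^2*(77*w - 14) + x*(-133*w^2 + 196*w + 49) - 28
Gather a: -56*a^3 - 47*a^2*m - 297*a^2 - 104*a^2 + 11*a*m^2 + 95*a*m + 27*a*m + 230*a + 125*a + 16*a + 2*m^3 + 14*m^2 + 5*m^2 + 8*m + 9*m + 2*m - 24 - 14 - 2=-56*a^3 + a^2*(-47*m - 401) + a*(11*m^2 + 122*m + 371) + 2*m^3 + 19*m^2 + 19*m - 40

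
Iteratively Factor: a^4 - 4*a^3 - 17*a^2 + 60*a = (a)*(a^3 - 4*a^2 - 17*a + 60) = a*(a - 3)*(a^2 - a - 20) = a*(a - 5)*(a - 3)*(a + 4)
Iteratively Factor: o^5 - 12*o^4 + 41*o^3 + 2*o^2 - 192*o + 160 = (o + 2)*(o^4 - 14*o^3 + 69*o^2 - 136*o + 80) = (o - 4)*(o + 2)*(o^3 - 10*o^2 + 29*o - 20) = (o - 5)*(o - 4)*(o + 2)*(o^2 - 5*o + 4) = (o - 5)*(o - 4)^2*(o + 2)*(o - 1)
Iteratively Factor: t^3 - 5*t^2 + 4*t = (t)*(t^2 - 5*t + 4) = t*(t - 1)*(t - 4)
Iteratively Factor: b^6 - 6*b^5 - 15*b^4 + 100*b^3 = (b)*(b^5 - 6*b^4 - 15*b^3 + 100*b^2) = b*(b + 4)*(b^4 - 10*b^3 + 25*b^2) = b*(b - 5)*(b + 4)*(b^3 - 5*b^2) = b^2*(b - 5)*(b + 4)*(b^2 - 5*b) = b^2*(b - 5)^2*(b + 4)*(b)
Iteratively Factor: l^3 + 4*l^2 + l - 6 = (l + 2)*(l^2 + 2*l - 3) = (l - 1)*(l + 2)*(l + 3)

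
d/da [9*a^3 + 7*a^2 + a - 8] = 27*a^2 + 14*a + 1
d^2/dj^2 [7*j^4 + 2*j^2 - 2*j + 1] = 84*j^2 + 4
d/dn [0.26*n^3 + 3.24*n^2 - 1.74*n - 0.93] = 0.78*n^2 + 6.48*n - 1.74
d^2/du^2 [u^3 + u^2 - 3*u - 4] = 6*u + 2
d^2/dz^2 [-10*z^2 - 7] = -20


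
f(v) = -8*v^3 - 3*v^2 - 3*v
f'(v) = -24*v^2 - 6*v - 3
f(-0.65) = 2.88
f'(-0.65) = -9.24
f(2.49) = -149.58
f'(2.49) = -166.74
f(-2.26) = 83.80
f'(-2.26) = -112.02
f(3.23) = -310.57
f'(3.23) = -272.77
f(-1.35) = 18.27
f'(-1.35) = -38.64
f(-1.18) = 12.51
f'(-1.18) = -29.34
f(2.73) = -193.32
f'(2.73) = -198.25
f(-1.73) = 37.63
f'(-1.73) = -64.45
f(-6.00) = 1638.00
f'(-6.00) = -831.00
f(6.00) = -1854.00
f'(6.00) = -903.00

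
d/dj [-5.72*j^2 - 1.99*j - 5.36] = -11.44*j - 1.99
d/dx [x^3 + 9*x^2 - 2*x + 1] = 3*x^2 + 18*x - 2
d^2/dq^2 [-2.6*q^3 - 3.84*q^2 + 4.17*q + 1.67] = -15.6*q - 7.68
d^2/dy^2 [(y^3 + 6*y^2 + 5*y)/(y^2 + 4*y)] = -6/(y^3 + 12*y^2 + 48*y + 64)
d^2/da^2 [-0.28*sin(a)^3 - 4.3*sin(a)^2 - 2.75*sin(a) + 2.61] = 2.96*sin(a) - 0.63*sin(3*a) - 8.6*cos(2*a)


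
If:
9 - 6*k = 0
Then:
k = 3/2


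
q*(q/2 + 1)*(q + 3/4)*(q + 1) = q^4/2 + 15*q^3/8 + 17*q^2/8 + 3*q/4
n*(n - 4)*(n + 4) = n^3 - 16*n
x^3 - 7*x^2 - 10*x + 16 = (x - 8)*(x - 1)*(x + 2)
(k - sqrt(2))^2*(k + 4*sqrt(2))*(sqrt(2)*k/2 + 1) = sqrt(2)*k^4/2 + 3*k^3 - 5*sqrt(2)*k^2 - 6*k + 8*sqrt(2)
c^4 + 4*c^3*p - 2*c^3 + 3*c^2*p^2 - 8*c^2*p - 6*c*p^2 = c*(c - 2)*(c + p)*(c + 3*p)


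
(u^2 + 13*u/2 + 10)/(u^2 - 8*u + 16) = (u^2 + 13*u/2 + 10)/(u^2 - 8*u + 16)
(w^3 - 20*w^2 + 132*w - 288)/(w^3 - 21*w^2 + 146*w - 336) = (w - 6)/(w - 7)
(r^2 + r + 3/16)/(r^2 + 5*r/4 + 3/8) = (4*r + 1)/(2*(2*r + 1))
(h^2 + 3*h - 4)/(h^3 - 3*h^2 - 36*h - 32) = (h - 1)/(h^2 - 7*h - 8)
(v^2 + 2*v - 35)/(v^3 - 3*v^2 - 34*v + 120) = (v + 7)/(v^2 + 2*v - 24)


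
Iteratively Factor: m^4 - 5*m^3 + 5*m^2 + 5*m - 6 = (m + 1)*(m^3 - 6*m^2 + 11*m - 6) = (m - 2)*(m + 1)*(m^2 - 4*m + 3) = (m - 3)*(m - 2)*(m + 1)*(m - 1)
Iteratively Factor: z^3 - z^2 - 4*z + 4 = (z + 2)*(z^2 - 3*z + 2) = (z - 2)*(z + 2)*(z - 1)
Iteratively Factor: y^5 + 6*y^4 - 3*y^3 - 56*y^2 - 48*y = (y + 4)*(y^4 + 2*y^3 - 11*y^2 - 12*y) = (y + 1)*(y + 4)*(y^3 + y^2 - 12*y) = (y - 3)*(y + 1)*(y + 4)*(y^2 + 4*y) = (y - 3)*(y + 1)*(y + 4)^2*(y)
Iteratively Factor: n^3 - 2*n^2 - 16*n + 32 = (n - 4)*(n^2 + 2*n - 8) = (n - 4)*(n - 2)*(n + 4)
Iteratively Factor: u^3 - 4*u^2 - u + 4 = (u - 4)*(u^2 - 1) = (u - 4)*(u - 1)*(u + 1)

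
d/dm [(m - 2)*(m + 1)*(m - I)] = 3*m^2 - 2*m*(1 + I) - 2 + I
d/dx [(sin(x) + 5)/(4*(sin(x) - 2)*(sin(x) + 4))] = (-10*sin(x) + cos(x)^2 - 19)*cos(x)/(4*(sin(x) - 2)^2*(sin(x) + 4)^2)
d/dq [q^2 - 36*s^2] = 2*q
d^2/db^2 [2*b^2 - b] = 4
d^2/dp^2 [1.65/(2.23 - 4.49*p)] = -66.52833/(4.49*p - 2.23)^3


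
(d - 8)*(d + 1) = d^2 - 7*d - 8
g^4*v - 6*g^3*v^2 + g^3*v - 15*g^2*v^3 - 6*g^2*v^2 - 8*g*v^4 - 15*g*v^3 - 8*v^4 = (g - 8*v)*(g + v)^2*(g*v + v)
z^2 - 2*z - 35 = (z - 7)*(z + 5)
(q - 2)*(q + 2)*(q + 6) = q^3 + 6*q^2 - 4*q - 24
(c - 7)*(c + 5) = c^2 - 2*c - 35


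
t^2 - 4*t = t*(t - 4)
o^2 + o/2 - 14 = (o - 7/2)*(o + 4)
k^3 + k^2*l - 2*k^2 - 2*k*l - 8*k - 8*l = (k - 4)*(k + 2)*(k + l)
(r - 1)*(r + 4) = r^2 + 3*r - 4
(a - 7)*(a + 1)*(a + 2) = a^3 - 4*a^2 - 19*a - 14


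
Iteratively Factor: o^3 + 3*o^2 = (o + 3)*(o^2) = o*(o + 3)*(o)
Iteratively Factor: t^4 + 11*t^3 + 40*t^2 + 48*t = (t + 3)*(t^3 + 8*t^2 + 16*t) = t*(t + 3)*(t^2 + 8*t + 16) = t*(t + 3)*(t + 4)*(t + 4)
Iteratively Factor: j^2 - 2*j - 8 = (j - 4)*(j + 2)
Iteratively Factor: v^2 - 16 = (v + 4)*(v - 4)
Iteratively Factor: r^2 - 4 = (r + 2)*(r - 2)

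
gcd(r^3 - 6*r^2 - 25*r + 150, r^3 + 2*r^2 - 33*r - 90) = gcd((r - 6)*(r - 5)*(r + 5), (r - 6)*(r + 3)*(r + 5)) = r^2 - r - 30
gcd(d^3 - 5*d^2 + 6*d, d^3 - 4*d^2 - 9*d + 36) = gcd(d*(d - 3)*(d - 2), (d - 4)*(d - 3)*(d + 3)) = d - 3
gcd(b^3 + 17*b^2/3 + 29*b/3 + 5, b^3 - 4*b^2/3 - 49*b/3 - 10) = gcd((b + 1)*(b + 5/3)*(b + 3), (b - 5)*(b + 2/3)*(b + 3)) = b + 3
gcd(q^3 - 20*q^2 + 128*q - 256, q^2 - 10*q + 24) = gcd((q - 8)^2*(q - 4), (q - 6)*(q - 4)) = q - 4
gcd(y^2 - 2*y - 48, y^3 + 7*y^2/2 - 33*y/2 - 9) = y + 6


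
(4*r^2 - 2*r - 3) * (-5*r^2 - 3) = -20*r^4 + 10*r^3 + 3*r^2 + 6*r + 9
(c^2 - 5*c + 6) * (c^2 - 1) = c^4 - 5*c^3 + 5*c^2 + 5*c - 6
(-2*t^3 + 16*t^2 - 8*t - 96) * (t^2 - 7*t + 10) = -2*t^5 + 30*t^4 - 140*t^3 + 120*t^2 + 592*t - 960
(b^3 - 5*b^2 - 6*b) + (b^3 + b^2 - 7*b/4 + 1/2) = 2*b^3 - 4*b^2 - 31*b/4 + 1/2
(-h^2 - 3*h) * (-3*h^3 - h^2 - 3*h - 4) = 3*h^5 + 10*h^4 + 6*h^3 + 13*h^2 + 12*h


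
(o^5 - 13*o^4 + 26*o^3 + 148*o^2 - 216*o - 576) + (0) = o^5 - 13*o^4 + 26*o^3 + 148*o^2 - 216*o - 576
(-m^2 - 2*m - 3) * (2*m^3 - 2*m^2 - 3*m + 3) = -2*m^5 - 2*m^4 + m^3 + 9*m^2 + 3*m - 9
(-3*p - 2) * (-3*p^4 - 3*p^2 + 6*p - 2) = 9*p^5 + 6*p^4 + 9*p^3 - 12*p^2 - 6*p + 4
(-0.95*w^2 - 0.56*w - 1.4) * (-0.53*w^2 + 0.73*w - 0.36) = 0.5035*w^4 - 0.3967*w^3 + 0.6752*w^2 - 0.8204*w + 0.504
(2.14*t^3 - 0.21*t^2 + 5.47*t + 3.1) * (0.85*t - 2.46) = 1.819*t^4 - 5.4429*t^3 + 5.1661*t^2 - 10.8212*t - 7.626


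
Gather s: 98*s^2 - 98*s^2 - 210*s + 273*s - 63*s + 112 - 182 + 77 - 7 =0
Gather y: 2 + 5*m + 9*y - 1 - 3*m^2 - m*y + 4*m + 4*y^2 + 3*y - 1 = -3*m^2 + 9*m + 4*y^2 + y*(12 - m)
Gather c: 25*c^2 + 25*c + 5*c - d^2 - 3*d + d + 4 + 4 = 25*c^2 + 30*c - d^2 - 2*d + 8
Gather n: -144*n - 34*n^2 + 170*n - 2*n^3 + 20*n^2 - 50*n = -2*n^3 - 14*n^2 - 24*n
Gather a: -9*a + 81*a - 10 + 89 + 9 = 72*a + 88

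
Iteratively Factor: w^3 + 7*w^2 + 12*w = (w)*(w^2 + 7*w + 12) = w*(w + 4)*(w + 3)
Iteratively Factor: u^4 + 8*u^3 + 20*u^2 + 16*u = (u + 2)*(u^3 + 6*u^2 + 8*u) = (u + 2)^2*(u^2 + 4*u) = u*(u + 2)^2*(u + 4)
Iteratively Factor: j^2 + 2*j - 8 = (j + 4)*(j - 2)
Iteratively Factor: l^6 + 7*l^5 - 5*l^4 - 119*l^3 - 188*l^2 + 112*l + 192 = (l - 4)*(l^5 + 11*l^4 + 39*l^3 + 37*l^2 - 40*l - 48) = (l - 4)*(l + 3)*(l^4 + 8*l^3 + 15*l^2 - 8*l - 16) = (l - 4)*(l - 1)*(l + 3)*(l^3 + 9*l^2 + 24*l + 16) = (l - 4)*(l - 1)*(l + 3)*(l + 4)*(l^2 + 5*l + 4) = (l - 4)*(l - 1)*(l + 3)*(l + 4)^2*(l + 1)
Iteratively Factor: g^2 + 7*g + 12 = (g + 3)*(g + 4)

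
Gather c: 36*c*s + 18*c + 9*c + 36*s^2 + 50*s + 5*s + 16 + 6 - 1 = c*(36*s + 27) + 36*s^2 + 55*s + 21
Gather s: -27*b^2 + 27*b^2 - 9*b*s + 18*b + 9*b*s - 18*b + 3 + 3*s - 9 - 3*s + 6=0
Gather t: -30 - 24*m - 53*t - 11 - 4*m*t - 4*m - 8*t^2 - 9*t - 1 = -28*m - 8*t^2 + t*(-4*m - 62) - 42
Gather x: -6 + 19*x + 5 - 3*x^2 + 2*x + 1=-3*x^2 + 21*x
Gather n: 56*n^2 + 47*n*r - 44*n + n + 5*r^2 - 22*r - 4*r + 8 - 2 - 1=56*n^2 + n*(47*r - 43) + 5*r^2 - 26*r + 5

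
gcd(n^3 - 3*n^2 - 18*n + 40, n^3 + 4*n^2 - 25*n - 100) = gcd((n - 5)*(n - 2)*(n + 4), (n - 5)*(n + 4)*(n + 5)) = n^2 - n - 20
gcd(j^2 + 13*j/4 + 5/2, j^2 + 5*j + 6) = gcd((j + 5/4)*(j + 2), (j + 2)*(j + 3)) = j + 2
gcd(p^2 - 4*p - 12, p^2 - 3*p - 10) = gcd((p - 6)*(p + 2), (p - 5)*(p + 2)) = p + 2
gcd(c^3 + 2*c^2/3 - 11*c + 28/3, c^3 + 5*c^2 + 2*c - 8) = c^2 + 3*c - 4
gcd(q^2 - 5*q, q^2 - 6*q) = q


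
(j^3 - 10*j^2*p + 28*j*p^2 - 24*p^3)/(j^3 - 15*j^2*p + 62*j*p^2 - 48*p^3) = (j^2 - 4*j*p + 4*p^2)/(j^2 - 9*j*p + 8*p^2)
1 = 1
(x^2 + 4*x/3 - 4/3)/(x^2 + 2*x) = (x - 2/3)/x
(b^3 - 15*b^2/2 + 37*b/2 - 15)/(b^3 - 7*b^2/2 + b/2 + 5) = (b - 3)/(b + 1)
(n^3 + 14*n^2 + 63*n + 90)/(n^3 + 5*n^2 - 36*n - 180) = (n + 3)/(n - 6)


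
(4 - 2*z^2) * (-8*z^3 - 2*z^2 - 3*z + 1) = 16*z^5 + 4*z^4 - 26*z^3 - 10*z^2 - 12*z + 4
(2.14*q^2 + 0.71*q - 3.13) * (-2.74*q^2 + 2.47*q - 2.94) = -5.8636*q^4 + 3.3404*q^3 + 4.0383*q^2 - 9.8185*q + 9.2022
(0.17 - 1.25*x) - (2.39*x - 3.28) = 3.45 - 3.64*x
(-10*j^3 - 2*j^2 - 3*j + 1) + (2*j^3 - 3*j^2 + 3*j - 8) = -8*j^3 - 5*j^2 - 7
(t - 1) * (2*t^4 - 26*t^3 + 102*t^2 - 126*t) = 2*t^5 - 28*t^4 + 128*t^3 - 228*t^2 + 126*t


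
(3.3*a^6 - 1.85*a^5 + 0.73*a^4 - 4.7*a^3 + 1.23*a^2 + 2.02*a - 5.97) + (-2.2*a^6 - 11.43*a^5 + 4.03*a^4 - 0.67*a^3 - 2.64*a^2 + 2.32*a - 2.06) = 1.1*a^6 - 13.28*a^5 + 4.76*a^4 - 5.37*a^3 - 1.41*a^2 + 4.34*a - 8.03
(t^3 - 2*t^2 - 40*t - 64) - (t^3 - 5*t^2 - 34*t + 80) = 3*t^2 - 6*t - 144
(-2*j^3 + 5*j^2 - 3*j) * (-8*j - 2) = 16*j^4 - 36*j^3 + 14*j^2 + 6*j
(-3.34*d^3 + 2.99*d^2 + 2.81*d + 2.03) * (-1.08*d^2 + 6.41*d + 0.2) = 3.6072*d^5 - 24.6386*d^4 + 15.4631*d^3 + 16.4177*d^2 + 13.5743*d + 0.406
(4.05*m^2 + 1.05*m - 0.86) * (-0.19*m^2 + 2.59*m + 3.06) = -0.7695*m^4 + 10.29*m^3 + 15.2759*m^2 + 0.9856*m - 2.6316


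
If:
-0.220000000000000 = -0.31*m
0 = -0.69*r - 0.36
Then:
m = 0.71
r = -0.52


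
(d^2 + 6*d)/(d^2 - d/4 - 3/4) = 4*d*(d + 6)/(4*d^2 - d - 3)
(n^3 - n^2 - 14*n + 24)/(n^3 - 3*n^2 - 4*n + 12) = (n + 4)/(n + 2)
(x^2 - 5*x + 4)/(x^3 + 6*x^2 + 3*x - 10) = (x - 4)/(x^2 + 7*x + 10)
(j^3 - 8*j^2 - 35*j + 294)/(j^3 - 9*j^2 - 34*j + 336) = (j - 7)/(j - 8)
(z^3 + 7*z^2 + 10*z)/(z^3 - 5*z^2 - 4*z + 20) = z*(z + 5)/(z^2 - 7*z + 10)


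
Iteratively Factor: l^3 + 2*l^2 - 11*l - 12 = (l - 3)*(l^2 + 5*l + 4) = (l - 3)*(l + 1)*(l + 4)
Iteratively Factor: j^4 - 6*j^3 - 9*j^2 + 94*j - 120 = (j - 5)*(j^3 - j^2 - 14*j + 24) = (j - 5)*(j - 3)*(j^2 + 2*j - 8) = (j - 5)*(j - 3)*(j + 4)*(j - 2)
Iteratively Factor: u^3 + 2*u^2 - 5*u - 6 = (u - 2)*(u^2 + 4*u + 3) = (u - 2)*(u + 3)*(u + 1)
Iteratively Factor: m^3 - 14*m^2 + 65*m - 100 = (m - 5)*(m^2 - 9*m + 20) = (m - 5)*(m - 4)*(m - 5)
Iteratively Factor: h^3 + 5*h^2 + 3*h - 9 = (h - 1)*(h^2 + 6*h + 9) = (h - 1)*(h + 3)*(h + 3)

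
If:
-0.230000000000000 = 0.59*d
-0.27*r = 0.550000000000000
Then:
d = -0.39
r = -2.04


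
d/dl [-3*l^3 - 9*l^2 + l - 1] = -9*l^2 - 18*l + 1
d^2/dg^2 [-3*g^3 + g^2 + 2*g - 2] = 2 - 18*g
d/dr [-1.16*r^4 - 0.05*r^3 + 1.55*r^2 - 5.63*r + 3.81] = -4.64*r^3 - 0.15*r^2 + 3.1*r - 5.63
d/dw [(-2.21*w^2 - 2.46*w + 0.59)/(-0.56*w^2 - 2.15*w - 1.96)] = (3.3739*w^2 + 9.324*w + 6.0901)/(0.3136*w^4 + 2.408*w^3 + 6.8177*w^2 + 8.428*w + 3.8416)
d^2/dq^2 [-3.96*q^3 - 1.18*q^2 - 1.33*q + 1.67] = -23.76*q - 2.36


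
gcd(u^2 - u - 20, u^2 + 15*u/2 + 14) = u + 4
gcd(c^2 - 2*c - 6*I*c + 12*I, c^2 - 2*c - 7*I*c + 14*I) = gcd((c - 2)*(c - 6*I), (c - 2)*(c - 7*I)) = c - 2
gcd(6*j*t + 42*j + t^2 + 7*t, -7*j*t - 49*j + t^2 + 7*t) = t + 7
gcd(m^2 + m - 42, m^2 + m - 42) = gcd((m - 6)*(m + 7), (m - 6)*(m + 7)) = m^2 + m - 42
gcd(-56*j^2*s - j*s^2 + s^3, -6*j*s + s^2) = s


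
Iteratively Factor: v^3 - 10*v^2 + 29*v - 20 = (v - 1)*(v^2 - 9*v + 20) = (v - 4)*(v - 1)*(v - 5)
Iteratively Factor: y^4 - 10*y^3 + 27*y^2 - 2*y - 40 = (y - 5)*(y^3 - 5*y^2 + 2*y + 8) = (y - 5)*(y + 1)*(y^2 - 6*y + 8) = (y - 5)*(y - 4)*(y + 1)*(y - 2)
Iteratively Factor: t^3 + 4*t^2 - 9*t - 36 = (t + 4)*(t^2 - 9) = (t + 3)*(t + 4)*(t - 3)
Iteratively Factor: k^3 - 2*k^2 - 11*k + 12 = (k - 1)*(k^2 - k - 12) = (k - 1)*(k + 3)*(k - 4)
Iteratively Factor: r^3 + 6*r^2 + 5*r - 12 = (r - 1)*(r^2 + 7*r + 12) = (r - 1)*(r + 4)*(r + 3)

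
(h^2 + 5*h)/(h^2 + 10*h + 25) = h/(h + 5)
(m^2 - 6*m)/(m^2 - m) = (m - 6)/(m - 1)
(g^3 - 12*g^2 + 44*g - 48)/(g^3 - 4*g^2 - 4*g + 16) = (g - 6)/(g + 2)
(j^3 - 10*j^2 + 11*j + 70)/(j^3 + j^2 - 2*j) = (j^2 - 12*j + 35)/(j*(j - 1))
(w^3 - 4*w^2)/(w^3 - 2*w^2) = (w - 4)/(w - 2)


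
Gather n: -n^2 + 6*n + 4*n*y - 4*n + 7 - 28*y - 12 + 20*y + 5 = -n^2 + n*(4*y + 2) - 8*y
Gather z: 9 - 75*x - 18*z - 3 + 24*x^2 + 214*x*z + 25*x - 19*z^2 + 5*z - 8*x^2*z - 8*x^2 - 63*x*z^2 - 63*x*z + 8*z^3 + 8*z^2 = 16*x^2 - 50*x + 8*z^3 + z^2*(-63*x - 11) + z*(-8*x^2 + 151*x - 13) + 6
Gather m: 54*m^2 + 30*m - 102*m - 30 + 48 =54*m^2 - 72*m + 18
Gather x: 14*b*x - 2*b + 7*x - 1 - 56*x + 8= -2*b + x*(14*b - 49) + 7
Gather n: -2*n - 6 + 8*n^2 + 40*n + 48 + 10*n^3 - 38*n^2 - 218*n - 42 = 10*n^3 - 30*n^2 - 180*n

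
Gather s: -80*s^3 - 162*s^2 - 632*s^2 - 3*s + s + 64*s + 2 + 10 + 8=-80*s^3 - 794*s^2 + 62*s + 20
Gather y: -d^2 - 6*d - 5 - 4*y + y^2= -d^2 - 6*d + y^2 - 4*y - 5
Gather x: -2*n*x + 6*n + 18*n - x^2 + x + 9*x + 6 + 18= 24*n - x^2 + x*(10 - 2*n) + 24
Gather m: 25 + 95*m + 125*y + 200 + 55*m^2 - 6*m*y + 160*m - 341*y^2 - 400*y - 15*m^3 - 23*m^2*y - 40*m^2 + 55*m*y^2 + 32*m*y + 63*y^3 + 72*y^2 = -15*m^3 + m^2*(15 - 23*y) + m*(55*y^2 + 26*y + 255) + 63*y^3 - 269*y^2 - 275*y + 225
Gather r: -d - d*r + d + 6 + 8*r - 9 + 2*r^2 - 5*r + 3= 2*r^2 + r*(3 - d)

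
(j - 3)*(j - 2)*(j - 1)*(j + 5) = j^4 - j^3 - 19*j^2 + 49*j - 30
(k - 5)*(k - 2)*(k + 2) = k^3 - 5*k^2 - 4*k + 20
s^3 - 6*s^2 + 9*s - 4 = (s - 4)*(s - 1)^2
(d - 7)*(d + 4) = d^2 - 3*d - 28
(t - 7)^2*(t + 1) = t^3 - 13*t^2 + 35*t + 49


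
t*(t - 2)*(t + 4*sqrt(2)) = t^3 - 2*t^2 + 4*sqrt(2)*t^2 - 8*sqrt(2)*t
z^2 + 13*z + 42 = (z + 6)*(z + 7)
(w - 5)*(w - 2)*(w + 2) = w^3 - 5*w^2 - 4*w + 20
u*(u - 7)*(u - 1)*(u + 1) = u^4 - 7*u^3 - u^2 + 7*u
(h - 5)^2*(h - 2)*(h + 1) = h^4 - 11*h^3 + 33*h^2 - 5*h - 50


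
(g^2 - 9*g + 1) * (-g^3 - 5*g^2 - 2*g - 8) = -g^5 + 4*g^4 + 42*g^3 + 5*g^2 + 70*g - 8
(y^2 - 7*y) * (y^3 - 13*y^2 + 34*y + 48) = y^5 - 20*y^4 + 125*y^3 - 190*y^2 - 336*y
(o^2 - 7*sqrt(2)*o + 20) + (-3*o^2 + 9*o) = -2*o^2 - 7*sqrt(2)*o + 9*o + 20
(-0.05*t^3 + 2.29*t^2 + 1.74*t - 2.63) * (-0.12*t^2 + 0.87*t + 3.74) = 0.006*t^5 - 0.3183*t^4 + 1.5965*t^3 + 10.394*t^2 + 4.2195*t - 9.8362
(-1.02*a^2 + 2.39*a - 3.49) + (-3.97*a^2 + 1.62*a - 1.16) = -4.99*a^2 + 4.01*a - 4.65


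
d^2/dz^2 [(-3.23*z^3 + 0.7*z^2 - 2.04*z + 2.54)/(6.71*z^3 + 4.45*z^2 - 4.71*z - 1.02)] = (4.54747350886464e-13*z^7 + 255.92611*z^6 - 1163.582442*z^5 + 874.310316*z^4 + 927.536386*z^3 - 421.443996*z^2 - 290.837484*z + 156.811044)/(302.111711*z^9 + 601.071735*z^8 - 237.566208*z^7 - 893.482091*z^6 - 15.983532*z^5 + 428.979177*z^4 + 44.728281*z^3 - 53.994006*z^2 - 14.700852*z - 1.061208)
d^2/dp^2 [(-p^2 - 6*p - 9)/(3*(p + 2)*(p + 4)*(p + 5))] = 2*(-p^6 - 18*p^5 - 138*p^4 - 592*p^3 - 1533*p^2 - 2286*p - 1516)/(3*(p^9 + 33*p^8 + 477*p^7 + 3959*p^6 + 20766*p^5 + 71292*p^4 + 159992*p^3 + 226080*p^2 + 182400*p + 64000))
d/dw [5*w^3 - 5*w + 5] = 15*w^2 - 5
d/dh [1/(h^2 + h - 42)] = (-2*h - 1)/(h^2 + h - 42)^2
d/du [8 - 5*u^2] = -10*u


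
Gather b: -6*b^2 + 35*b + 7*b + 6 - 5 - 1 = -6*b^2 + 42*b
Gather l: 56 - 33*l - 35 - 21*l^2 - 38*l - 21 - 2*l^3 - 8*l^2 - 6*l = -2*l^3 - 29*l^2 - 77*l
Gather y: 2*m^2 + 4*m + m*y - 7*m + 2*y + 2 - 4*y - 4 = 2*m^2 - 3*m + y*(m - 2) - 2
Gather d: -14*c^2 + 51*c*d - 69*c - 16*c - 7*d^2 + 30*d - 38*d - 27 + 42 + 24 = -14*c^2 - 85*c - 7*d^2 + d*(51*c - 8) + 39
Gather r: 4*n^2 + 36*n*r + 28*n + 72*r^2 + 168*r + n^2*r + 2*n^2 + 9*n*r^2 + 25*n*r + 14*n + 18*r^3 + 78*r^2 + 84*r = 6*n^2 + 42*n + 18*r^3 + r^2*(9*n + 150) + r*(n^2 + 61*n + 252)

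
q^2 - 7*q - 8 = (q - 8)*(q + 1)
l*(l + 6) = l^2 + 6*l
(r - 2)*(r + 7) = r^2 + 5*r - 14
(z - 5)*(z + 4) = z^2 - z - 20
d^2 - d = d*(d - 1)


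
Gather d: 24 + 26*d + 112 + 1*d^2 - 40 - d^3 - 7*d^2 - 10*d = -d^3 - 6*d^2 + 16*d + 96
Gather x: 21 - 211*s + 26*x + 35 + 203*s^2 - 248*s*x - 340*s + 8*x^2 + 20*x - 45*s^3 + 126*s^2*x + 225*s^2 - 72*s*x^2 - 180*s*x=-45*s^3 + 428*s^2 - 551*s + x^2*(8 - 72*s) + x*(126*s^2 - 428*s + 46) + 56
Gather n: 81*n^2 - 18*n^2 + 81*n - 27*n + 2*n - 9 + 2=63*n^2 + 56*n - 7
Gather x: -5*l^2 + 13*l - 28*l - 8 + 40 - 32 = -5*l^2 - 15*l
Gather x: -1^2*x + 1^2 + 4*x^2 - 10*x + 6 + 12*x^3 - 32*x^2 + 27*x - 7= 12*x^3 - 28*x^2 + 16*x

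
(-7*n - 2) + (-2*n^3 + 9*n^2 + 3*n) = -2*n^3 + 9*n^2 - 4*n - 2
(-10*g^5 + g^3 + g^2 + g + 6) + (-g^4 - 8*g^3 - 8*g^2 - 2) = -10*g^5 - g^4 - 7*g^3 - 7*g^2 + g + 4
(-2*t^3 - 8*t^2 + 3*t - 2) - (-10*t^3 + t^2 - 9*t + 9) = 8*t^3 - 9*t^2 + 12*t - 11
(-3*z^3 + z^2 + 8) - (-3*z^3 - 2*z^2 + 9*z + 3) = 3*z^2 - 9*z + 5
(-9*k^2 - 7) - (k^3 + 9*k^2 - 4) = -k^3 - 18*k^2 - 3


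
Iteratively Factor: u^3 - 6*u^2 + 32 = (u - 4)*(u^2 - 2*u - 8) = (u - 4)^2*(u + 2)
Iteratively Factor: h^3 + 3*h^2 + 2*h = (h + 1)*(h^2 + 2*h) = h*(h + 1)*(h + 2)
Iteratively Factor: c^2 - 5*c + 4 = (c - 1)*(c - 4)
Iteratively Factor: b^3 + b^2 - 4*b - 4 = (b - 2)*(b^2 + 3*b + 2) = (b - 2)*(b + 2)*(b + 1)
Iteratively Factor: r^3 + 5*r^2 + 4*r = (r)*(r^2 + 5*r + 4) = r*(r + 4)*(r + 1)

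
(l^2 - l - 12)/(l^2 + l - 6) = (l - 4)/(l - 2)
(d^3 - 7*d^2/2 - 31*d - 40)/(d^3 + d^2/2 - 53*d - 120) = (d + 2)/(d + 6)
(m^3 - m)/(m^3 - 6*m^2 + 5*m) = (m + 1)/(m - 5)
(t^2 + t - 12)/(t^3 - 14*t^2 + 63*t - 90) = (t + 4)/(t^2 - 11*t + 30)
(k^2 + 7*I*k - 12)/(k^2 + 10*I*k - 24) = (k + 3*I)/(k + 6*I)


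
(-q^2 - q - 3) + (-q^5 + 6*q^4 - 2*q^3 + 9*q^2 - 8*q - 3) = -q^5 + 6*q^4 - 2*q^3 + 8*q^2 - 9*q - 6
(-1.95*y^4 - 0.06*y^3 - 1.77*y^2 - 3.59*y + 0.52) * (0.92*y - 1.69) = -1.794*y^5 + 3.2403*y^4 - 1.527*y^3 - 0.3115*y^2 + 6.5455*y - 0.8788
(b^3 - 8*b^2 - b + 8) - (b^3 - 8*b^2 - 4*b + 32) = 3*b - 24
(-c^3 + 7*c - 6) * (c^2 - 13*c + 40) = -c^5 + 13*c^4 - 33*c^3 - 97*c^2 + 358*c - 240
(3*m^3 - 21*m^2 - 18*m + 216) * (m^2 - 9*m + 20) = 3*m^5 - 48*m^4 + 231*m^3 - 42*m^2 - 2304*m + 4320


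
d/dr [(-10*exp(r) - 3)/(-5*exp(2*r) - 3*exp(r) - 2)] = (-(10*exp(r) + 3)^2 + 50*exp(2*r) + 30*exp(r) + 20)*exp(r)/(5*exp(2*r) + 3*exp(r) + 2)^2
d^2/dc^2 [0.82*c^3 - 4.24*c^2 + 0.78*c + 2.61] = 4.92*c - 8.48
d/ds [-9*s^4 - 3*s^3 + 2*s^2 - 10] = s*(-36*s^2 - 9*s + 4)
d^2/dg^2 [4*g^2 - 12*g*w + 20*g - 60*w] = 8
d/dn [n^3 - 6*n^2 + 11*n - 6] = 3*n^2 - 12*n + 11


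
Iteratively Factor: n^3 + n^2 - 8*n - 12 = (n - 3)*(n^2 + 4*n + 4) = (n - 3)*(n + 2)*(n + 2)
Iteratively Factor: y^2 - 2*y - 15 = (y - 5)*(y + 3)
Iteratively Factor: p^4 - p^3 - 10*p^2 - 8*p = (p - 4)*(p^3 + 3*p^2 + 2*p) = p*(p - 4)*(p^2 + 3*p + 2) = p*(p - 4)*(p + 1)*(p + 2)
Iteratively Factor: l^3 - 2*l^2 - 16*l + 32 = (l - 4)*(l^2 + 2*l - 8) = (l - 4)*(l - 2)*(l + 4)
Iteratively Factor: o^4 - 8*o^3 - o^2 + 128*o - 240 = (o - 5)*(o^3 - 3*o^2 - 16*o + 48) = (o - 5)*(o - 3)*(o^2 - 16) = (o - 5)*(o - 4)*(o - 3)*(o + 4)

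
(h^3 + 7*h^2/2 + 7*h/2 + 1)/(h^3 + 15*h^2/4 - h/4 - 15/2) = 2*(2*h^2 + 3*h + 1)/(4*h^2 + 7*h - 15)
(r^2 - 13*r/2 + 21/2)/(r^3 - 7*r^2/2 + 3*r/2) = (2*r - 7)/(r*(2*r - 1))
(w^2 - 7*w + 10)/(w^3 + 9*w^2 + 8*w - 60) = (w - 5)/(w^2 + 11*w + 30)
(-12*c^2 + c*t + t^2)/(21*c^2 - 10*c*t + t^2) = (4*c + t)/(-7*c + t)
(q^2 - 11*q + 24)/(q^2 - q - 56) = (q - 3)/(q + 7)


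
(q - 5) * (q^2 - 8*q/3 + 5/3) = q^3 - 23*q^2/3 + 15*q - 25/3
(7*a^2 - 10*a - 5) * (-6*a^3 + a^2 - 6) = -42*a^5 + 67*a^4 + 20*a^3 - 47*a^2 + 60*a + 30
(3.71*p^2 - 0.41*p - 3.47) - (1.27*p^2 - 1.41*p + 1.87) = 2.44*p^2 + 1.0*p - 5.34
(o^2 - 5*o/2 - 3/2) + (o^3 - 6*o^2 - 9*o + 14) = o^3 - 5*o^2 - 23*o/2 + 25/2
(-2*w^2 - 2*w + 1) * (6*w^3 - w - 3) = -12*w^5 - 12*w^4 + 8*w^3 + 8*w^2 + 5*w - 3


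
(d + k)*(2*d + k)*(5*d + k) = 10*d^3 + 17*d^2*k + 8*d*k^2 + k^3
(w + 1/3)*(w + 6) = w^2 + 19*w/3 + 2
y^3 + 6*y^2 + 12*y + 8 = (y + 2)^3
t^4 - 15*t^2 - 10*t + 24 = (t - 4)*(t - 1)*(t + 2)*(t + 3)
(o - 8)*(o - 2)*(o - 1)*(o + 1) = o^4 - 10*o^3 + 15*o^2 + 10*o - 16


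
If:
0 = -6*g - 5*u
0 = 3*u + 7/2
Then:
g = 35/36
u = -7/6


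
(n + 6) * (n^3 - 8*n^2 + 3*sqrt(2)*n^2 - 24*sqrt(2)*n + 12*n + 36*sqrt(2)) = n^4 - 2*n^3 + 3*sqrt(2)*n^3 - 36*n^2 - 6*sqrt(2)*n^2 - 108*sqrt(2)*n + 72*n + 216*sqrt(2)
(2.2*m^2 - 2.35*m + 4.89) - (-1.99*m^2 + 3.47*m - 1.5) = 4.19*m^2 - 5.82*m + 6.39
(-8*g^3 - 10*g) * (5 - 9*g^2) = 72*g^5 + 50*g^3 - 50*g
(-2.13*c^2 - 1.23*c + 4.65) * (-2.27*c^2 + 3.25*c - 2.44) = 4.8351*c^4 - 4.1304*c^3 - 9.3558*c^2 + 18.1137*c - 11.346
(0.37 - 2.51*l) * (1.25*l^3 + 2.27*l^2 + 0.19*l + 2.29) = -3.1375*l^4 - 5.2352*l^3 + 0.363*l^2 - 5.6776*l + 0.8473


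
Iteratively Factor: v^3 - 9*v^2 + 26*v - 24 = (v - 2)*(v^2 - 7*v + 12) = (v - 3)*(v - 2)*(v - 4)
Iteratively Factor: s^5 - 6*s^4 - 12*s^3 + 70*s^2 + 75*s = (s)*(s^4 - 6*s^3 - 12*s^2 + 70*s + 75) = s*(s - 5)*(s^3 - s^2 - 17*s - 15) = s*(s - 5)*(s + 1)*(s^2 - 2*s - 15) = s*(s - 5)*(s + 1)*(s + 3)*(s - 5)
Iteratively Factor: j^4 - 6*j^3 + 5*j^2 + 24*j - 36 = (j - 2)*(j^3 - 4*j^2 - 3*j + 18) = (j - 2)*(j + 2)*(j^2 - 6*j + 9) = (j - 3)*(j - 2)*(j + 2)*(j - 3)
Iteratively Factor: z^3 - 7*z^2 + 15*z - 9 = (z - 3)*(z^2 - 4*z + 3) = (z - 3)*(z - 1)*(z - 3)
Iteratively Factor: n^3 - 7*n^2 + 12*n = (n)*(n^2 - 7*n + 12) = n*(n - 3)*(n - 4)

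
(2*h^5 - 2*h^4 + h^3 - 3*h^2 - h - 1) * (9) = 18*h^5 - 18*h^4 + 9*h^3 - 27*h^2 - 9*h - 9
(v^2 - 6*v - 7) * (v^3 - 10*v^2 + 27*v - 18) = v^5 - 16*v^4 + 80*v^3 - 110*v^2 - 81*v + 126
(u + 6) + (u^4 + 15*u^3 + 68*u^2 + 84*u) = u^4 + 15*u^3 + 68*u^2 + 85*u + 6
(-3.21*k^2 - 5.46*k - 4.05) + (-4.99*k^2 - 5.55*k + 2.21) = -8.2*k^2 - 11.01*k - 1.84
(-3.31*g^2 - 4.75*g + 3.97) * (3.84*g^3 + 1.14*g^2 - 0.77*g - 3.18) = -12.7104*g^5 - 22.0134*g^4 + 12.3785*g^3 + 18.7091*g^2 + 12.0481*g - 12.6246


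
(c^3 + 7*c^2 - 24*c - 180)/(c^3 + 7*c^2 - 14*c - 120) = (c^2 + c - 30)/(c^2 + c - 20)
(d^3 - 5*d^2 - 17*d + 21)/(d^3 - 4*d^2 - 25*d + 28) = (d + 3)/(d + 4)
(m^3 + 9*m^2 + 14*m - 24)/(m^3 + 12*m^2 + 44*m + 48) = (m - 1)/(m + 2)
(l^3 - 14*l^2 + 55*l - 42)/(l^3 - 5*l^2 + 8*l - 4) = (l^2 - 13*l + 42)/(l^2 - 4*l + 4)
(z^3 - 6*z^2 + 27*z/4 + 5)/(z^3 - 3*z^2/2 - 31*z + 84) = (4*z^2 - 8*z - 5)/(2*(2*z^2 + 5*z - 42))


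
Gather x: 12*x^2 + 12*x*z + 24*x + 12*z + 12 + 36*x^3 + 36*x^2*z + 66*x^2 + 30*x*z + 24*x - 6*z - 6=36*x^3 + x^2*(36*z + 78) + x*(42*z + 48) + 6*z + 6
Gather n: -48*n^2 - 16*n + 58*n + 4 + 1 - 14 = -48*n^2 + 42*n - 9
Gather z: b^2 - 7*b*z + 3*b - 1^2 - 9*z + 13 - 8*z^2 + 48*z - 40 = b^2 + 3*b - 8*z^2 + z*(39 - 7*b) - 28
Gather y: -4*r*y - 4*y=y*(-4*r - 4)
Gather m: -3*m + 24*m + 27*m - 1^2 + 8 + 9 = 48*m + 16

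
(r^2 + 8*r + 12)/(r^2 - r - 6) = (r + 6)/(r - 3)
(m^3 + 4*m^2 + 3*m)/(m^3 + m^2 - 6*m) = (m + 1)/(m - 2)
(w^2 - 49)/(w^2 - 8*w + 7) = (w + 7)/(w - 1)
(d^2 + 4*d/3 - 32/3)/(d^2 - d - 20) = (d - 8/3)/(d - 5)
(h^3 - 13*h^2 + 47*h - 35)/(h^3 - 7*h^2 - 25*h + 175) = (h - 1)/(h + 5)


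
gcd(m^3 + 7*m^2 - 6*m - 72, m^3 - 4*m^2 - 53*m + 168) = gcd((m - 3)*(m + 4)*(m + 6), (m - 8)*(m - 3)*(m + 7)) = m - 3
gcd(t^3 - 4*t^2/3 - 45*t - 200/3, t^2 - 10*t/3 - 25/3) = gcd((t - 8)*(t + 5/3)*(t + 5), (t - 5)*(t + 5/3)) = t + 5/3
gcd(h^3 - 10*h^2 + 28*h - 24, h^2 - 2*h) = h - 2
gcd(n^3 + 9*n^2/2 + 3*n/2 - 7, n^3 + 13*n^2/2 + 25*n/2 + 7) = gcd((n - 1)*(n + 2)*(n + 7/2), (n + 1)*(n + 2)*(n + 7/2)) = n^2 + 11*n/2 + 7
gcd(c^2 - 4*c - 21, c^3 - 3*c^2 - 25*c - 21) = c^2 - 4*c - 21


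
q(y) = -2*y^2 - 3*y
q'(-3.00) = 9.00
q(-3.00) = -9.00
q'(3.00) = -15.00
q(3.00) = -27.00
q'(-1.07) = 1.28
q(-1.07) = 0.92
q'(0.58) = -5.32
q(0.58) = -2.41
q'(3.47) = -16.88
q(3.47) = -34.49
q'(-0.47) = -1.12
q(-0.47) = 0.97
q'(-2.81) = 8.24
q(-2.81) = -7.36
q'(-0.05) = -2.80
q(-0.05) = 0.14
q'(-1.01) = 1.04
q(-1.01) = 0.99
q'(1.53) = -9.12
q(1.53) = -9.27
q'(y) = -4*y - 3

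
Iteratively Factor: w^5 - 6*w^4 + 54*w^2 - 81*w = (w + 3)*(w^4 - 9*w^3 + 27*w^2 - 27*w) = w*(w + 3)*(w^3 - 9*w^2 + 27*w - 27) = w*(w - 3)*(w + 3)*(w^2 - 6*w + 9) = w*(w - 3)^2*(w + 3)*(w - 3)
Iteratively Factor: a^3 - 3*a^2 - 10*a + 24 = (a - 2)*(a^2 - a - 12) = (a - 4)*(a - 2)*(a + 3)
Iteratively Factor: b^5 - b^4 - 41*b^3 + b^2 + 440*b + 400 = (b - 5)*(b^4 + 4*b^3 - 21*b^2 - 104*b - 80) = (b - 5)*(b + 4)*(b^3 - 21*b - 20) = (b - 5)*(b + 4)^2*(b^2 - 4*b - 5) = (b - 5)*(b + 1)*(b + 4)^2*(b - 5)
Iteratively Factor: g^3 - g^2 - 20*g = (g + 4)*(g^2 - 5*g) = g*(g + 4)*(g - 5)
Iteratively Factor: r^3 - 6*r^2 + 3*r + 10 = (r - 2)*(r^2 - 4*r - 5) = (r - 5)*(r - 2)*(r + 1)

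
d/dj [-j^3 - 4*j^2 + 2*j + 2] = -3*j^2 - 8*j + 2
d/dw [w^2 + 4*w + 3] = 2*w + 4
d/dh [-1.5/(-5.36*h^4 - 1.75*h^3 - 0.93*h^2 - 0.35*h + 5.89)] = (-32.16*h^3 - 7.875*h^2 - 2.79*h - 0.525)/(5.36*h^4 + 1.75*h^3 + 0.93*h^2 + 0.35*h - 5.89)^2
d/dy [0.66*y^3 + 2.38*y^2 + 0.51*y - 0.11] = 1.98*y^2 + 4.76*y + 0.51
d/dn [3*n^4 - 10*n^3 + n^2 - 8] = 2*n*(6*n^2 - 15*n + 1)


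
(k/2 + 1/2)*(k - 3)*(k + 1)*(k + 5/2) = k^4/2 + 3*k^3/4 - 15*k^2/4 - 31*k/4 - 15/4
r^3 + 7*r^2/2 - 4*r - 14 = (r - 2)*(r + 2)*(r + 7/2)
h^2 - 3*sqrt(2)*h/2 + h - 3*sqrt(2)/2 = (h + 1)*(h - 3*sqrt(2)/2)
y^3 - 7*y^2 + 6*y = y*(y - 6)*(y - 1)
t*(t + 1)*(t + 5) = t^3 + 6*t^2 + 5*t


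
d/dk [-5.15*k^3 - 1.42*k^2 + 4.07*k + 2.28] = -15.45*k^2 - 2.84*k + 4.07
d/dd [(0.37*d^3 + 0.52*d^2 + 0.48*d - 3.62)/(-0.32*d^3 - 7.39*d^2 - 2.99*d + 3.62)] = (-2.5679*d^4 - 1.9054*d^3 + 2.5354*d^2 - 49.7388*d - 9.0862)/(0.1024*d^6 + 4.7296*d^5 + 56.5257*d^4 + 41.8754*d^3 - 44.5635*d^2 - 21.6476*d + 13.1044)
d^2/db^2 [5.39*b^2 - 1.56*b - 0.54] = 10.7800000000000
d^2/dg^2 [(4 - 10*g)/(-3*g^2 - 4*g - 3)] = 4*(4*(3*g + 2)^2*(5*g - 2) - (45*g + 14)*(3*g^2 + 4*g + 3))/(3*g^2 + 4*g + 3)^3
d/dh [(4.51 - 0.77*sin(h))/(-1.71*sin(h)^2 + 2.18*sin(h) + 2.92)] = (-1.3167*sin(h)^2 + 15.4242*sin(h) - 12.0802)*cos(h)/(2.9241*sin(h)^4 - 7.4556*sin(h)^3 - 5.234*sin(h)^2 + 12.7312*sin(h) + 8.5264)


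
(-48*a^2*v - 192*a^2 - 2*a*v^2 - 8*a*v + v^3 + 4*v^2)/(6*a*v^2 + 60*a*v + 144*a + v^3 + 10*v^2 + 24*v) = (-8*a + v)/(v + 6)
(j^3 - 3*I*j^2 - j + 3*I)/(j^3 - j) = (j - 3*I)/j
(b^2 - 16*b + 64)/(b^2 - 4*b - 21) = (-b^2 + 16*b - 64)/(-b^2 + 4*b + 21)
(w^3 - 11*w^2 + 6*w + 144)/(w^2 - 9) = (w^2 - 14*w + 48)/(w - 3)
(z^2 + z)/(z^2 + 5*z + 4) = z/(z + 4)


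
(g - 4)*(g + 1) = g^2 - 3*g - 4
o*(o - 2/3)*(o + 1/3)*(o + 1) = o^4 + 2*o^3/3 - 5*o^2/9 - 2*o/9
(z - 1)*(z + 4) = z^2 + 3*z - 4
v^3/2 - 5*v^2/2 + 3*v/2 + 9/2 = (v/2 + 1/2)*(v - 3)^2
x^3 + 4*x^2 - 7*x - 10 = (x - 2)*(x + 1)*(x + 5)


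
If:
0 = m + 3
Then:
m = -3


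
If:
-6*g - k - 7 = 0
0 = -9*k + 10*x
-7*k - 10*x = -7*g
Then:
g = -112/103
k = -49/103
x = -441/1030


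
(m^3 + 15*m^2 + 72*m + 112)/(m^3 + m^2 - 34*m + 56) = (m^2 + 8*m + 16)/(m^2 - 6*m + 8)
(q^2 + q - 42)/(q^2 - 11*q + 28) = (q^2 + q - 42)/(q^2 - 11*q + 28)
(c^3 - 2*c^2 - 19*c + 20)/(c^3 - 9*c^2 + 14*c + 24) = (c^3 - 2*c^2 - 19*c + 20)/(c^3 - 9*c^2 + 14*c + 24)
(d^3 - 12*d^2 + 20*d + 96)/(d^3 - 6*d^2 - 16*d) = (d - 6)/d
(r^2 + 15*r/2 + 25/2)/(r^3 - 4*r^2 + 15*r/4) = 2*(2*r^2 + 15*r + 25)/(r*(4*r^2 - 16*r + 15))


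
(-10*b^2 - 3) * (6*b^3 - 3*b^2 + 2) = -60*b^5 + 30*b^4 - 18*b^3 - 11*b^2 - 6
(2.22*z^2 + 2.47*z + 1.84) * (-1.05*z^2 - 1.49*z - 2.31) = -2.331*z^4 - 5.9013*z^3 - 10.7405*z^2 - 8.4473*z - 4.2504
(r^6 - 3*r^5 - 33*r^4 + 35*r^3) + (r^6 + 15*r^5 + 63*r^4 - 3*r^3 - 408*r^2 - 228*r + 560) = 2*r^6 + 12*r^5 + 30*r^4 + 32*r^3 - 408*r^2 - 228*r + 560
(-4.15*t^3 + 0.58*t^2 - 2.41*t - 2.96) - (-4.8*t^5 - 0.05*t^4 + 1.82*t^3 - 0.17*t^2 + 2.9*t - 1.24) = 4.8*t^5 + 0.05*t^4 - 5.97*t^3 + 0.75*t^2 - 5.31*t - 1.72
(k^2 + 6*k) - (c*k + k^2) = -c*k + 6*k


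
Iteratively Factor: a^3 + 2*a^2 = (a)*(a^2 + 2*a) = a*(a + 2)*(a)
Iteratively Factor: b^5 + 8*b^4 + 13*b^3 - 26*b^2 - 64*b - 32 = (b + 4)*(b^4 + 4*b^3 - 3*b^2 - 14*b - 8) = (b - 2)*(b + 4)*(b^3 + 6*b^2 + 9*b + 4) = (b - 2)*(b + 4)^2*(b^2 + 2*b + 1) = (b - 2)*(b + 1)*(b + 4)^2*(b + 1)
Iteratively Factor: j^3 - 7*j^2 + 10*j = (j - 2)*(j^2 - 5*j) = j*(j - 2)*(j - 5)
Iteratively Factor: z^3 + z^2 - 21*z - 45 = (z + 3)*(z^2 - 2*z - 15) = (z + 3)^2*(z - 5)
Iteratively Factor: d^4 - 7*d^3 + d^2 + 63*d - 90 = (d + 3)*(d^3 - 10*d^2 + 31*d - 30) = (d - 2)*(d + 3)*(d^2 - 8*d + 15) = (d - 5)*(d - 2)*(d + 3)*(d - 3)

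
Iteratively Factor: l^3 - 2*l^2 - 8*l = (l - 4)*(l^2 + 2*l) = (l - 4)*(l + 2)*(l)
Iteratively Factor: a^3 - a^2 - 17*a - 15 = (a + 1)*(a^2 - 2*a - 15) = (a - 5)*(a + 1)*(a + 3)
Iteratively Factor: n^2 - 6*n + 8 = (n - 2)*(n - 4)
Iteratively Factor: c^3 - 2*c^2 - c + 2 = (c - 1)*(c^2 - c - 2) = (c - 2)*(c - 1)*(c + 1)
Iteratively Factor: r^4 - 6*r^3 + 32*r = (r - 4)*(r^3 - 2*r^2 - 8*r) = r*(r - 4)*(r^2 - 2*r - 8) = r*(r - 4)*(r + 2)*(r - 4)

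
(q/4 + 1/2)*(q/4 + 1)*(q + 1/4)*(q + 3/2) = q^4/16 + 31*q^3/64 + 151*q^2/128 + 65*q/64 + 3/16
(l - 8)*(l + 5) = l^2 - 3*l - 40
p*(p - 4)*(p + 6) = p^3 + 2*p^2 - 24*p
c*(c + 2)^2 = c^3 + 4*c^2 + 4*c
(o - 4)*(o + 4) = o^2 - 16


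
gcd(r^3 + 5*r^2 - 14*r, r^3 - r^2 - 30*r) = r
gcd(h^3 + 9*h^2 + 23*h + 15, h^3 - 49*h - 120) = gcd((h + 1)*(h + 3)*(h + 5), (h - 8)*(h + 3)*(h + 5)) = h^2 + 8*h + 15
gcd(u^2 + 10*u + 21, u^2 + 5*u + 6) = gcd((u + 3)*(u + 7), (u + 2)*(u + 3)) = u + 3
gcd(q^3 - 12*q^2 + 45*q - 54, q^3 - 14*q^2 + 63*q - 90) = q^2 - 9*q + 18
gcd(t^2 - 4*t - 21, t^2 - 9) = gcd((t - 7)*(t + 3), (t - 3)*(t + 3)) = t + 3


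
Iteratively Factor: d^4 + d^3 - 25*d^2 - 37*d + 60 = (d - 1)*(d^3 + 2*d^2 - 23*d - 60) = (d - 1)*(d + 4)*(d^2 - 2*d - 15) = (d - 5)*(d - 1)*(d + 4)*(d + 3)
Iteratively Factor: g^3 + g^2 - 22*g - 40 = (g - 5)*(g^2 + 6*g + 8) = (g - 5)*(g + 4)*(g + 2)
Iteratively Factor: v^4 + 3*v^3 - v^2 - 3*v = (v + 1)*(v^3 + 2*v^2 - 3*v) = (v - 1)*(v + 1)*(v^2 + 3*v) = v*(v - 1)*(v + 1)*(v + 3)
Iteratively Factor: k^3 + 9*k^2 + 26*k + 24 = (k + 4)*(k^2 + 5*k + 6) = (k + 3)*(k + 4)*(k + 2)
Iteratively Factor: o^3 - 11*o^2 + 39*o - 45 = (o - 3)*(o^2 - 8*o + 15) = (o - 3)^2*(o - 5)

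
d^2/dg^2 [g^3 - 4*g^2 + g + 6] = 6*g - 8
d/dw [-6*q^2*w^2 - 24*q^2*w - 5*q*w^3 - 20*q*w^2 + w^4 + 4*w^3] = -12*q^2*w - 24*q^2 - 15*q*w^2 - 40*q*w + 4*w^3 + 12*w^2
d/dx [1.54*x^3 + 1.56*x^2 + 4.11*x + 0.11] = 4.62*x^2 + 3.12*x + 4.11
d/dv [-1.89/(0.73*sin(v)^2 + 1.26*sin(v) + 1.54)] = (2.7594*sin(v) + 2.3814)*cos(v)/(0.73*sin(v)^2 + 1.26*sin(v) + 1.54)^2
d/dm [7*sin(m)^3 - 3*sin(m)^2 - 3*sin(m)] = 3*(7*sin(m)^2 - 2*sin(m) - 1)*cos(m)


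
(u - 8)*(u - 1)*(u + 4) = u^3 - 5*u^2 - 28*u + 32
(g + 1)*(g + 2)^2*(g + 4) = g^4 + 9*g^3 + 28*g^2 + 36*g + 16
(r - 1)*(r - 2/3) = r^2 - 5*r/3 + 2/3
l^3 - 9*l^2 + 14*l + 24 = (l - 6)*(l - 4)*(l + 1)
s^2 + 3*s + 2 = (s + 1)*(s + 2)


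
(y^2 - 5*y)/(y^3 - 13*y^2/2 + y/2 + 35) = 2*y/(2*y^2 - 3*y - 14)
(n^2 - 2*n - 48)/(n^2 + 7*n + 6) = (n - 8)/(n + 1)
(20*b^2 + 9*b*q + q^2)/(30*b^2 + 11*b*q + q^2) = (4*b + q)/(6*b + q)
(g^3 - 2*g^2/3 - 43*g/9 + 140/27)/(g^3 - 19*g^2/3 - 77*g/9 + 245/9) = (g - 4/3)/(g - 7)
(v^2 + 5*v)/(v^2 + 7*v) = (v + 5)/(v + 7)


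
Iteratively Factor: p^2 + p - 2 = (p + 2)*(p - 1)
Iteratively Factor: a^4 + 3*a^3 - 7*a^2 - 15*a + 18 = (a - 2)*(a^3 + 5*a^2 + 3*a - 9) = (a - 2)*(a + 3)*(a^2 + 2*a - 3) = (a - 2)*(a - 1)*(a + 3)*(a + 3)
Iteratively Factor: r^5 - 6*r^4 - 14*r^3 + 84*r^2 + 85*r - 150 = (r + 3)*(r^4 - 9*r^3 + 13*r^2 + 45*r - 50) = (r + 2)*(r + 3)*(r^3 - 11*r^2 + 35*r - 25) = (r - 1)*(r + 2)*(r + 3)*(r^2 - 10*r + 25) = (r - 5)*(r - 1)*(r + 2)*(r + 3)*(r - 5)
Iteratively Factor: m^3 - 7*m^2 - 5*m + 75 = (m + 3)*(m^2 - 10*m + 25) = (m - 5)*(m + 3)*(m - 5)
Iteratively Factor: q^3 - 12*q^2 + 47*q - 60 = (q - 4)*(q^2 - 8*q + 15) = (q - 5)*(q - 4)*(q - 3)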